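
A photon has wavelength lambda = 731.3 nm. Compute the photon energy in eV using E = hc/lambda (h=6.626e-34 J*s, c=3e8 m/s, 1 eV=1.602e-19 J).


E = hc / lambda
= (6.626e-34)(3e8) / (731.3e-9)
= 1.9878e-25 / 7.3130e-07
= 2.7182e-19 J
Converting to eV: 2.7182e-19 / 1.602e-19
= 1.6967 eV

1.6967


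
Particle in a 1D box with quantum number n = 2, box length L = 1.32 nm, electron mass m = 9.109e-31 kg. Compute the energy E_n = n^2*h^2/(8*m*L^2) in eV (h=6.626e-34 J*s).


E = n^2 * h^2 / (8 * m * L^2)
= 2^2 * (6.626e-34)^2 / (8 * 9.109e-31 * (1.32e-9)^2)
= 4 * 4.3904e-67 / (8 * 9.109e-31 * 1.7424e-18)
= 1.3831e-19 J
= 0.8634 eV

0.8634


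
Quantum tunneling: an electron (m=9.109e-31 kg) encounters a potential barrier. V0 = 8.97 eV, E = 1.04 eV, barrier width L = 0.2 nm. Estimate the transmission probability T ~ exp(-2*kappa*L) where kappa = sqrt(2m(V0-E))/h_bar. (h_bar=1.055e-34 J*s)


V0 - E = 7.93 eV = 1.2704e-18 J
kappa = sqrt(2 * m * (V0-E)) / h_bar
= sqrt(2 * 9.109e-31 * 1.2704e-18) / 1.055e-34
= 1.4420e+10 /m
2*kappa*L = 2 * 1.4420e+10 * 0.2e-9
= 5.768
T = exp(-5.768) = 3.125983e-03

3.125983e-03


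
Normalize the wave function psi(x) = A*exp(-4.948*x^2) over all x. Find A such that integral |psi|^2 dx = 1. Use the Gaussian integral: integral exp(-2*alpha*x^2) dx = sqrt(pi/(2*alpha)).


integral |psi|^2 dx = A^2 * sqrt(pi/(2*alpha)) = 1
A^2 = sqrt(2*alpha/pi)
= sqrt(2 * 4.948 / pi)
= 1.774822
A = sqrt(1.774822)
= 1.3322

1.3322


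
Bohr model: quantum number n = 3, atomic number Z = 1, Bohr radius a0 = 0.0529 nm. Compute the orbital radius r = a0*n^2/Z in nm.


r = a0 * n^2 / Z
= 0.0529 * 3^2 / 1
= 0.0529 * 9 / 1
= 0.4761 nm

0.4761


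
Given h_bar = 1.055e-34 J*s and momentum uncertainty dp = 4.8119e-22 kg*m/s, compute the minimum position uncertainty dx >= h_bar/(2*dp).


dx = h_bar / (2 * dp)
= 1.055e-34 / (2 * 4.8119e-22)
= 1.055e-34 / 9.6238e-22
= 1.0962e-13 m

1.0962e-13


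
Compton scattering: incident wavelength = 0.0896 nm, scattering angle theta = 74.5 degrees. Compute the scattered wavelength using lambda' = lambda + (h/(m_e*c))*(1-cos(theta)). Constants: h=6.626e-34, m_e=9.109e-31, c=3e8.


Compton wavelength: h/(m_e*c) = 2.4247e-12 m
d_lambda = 2.4247e-12 * (1 - cos(74.5 deg))
= 2.4247e-12 * 0.732762
= 1.7767e-12 m = 0.001777 nm
lambda' = 0.0896 + 0.001777
= 0.091377 nm

0.091377


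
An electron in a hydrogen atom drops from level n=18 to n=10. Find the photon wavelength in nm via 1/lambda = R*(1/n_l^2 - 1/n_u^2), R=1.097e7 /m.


1/lambda = R * (1/n_l^2 - 1/n_u^2)
= 1.097e7 * (1/10^2 - 1/18^2)
= 1.097e7 * (0.01 - 0.003086)
= 1.097e7 * 0.006914
= 7.5842e+04 /m
lambda = 1 / 7.5842e+04 = 13185.3106 nm

13185.3106


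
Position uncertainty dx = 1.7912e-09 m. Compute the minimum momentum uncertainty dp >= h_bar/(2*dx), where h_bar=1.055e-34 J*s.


dp = h_bar / (2 * dx)
= 1.055e-34 / (2 * 1.7912e-09)
= 1.055e-34 / 3.5824e-09
= 2.9450e-26 kg*m/s

2.9450e-26


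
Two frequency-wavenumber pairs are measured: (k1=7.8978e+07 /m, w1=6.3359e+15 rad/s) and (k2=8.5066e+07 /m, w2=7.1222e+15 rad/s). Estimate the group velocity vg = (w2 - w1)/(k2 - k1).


vg = (w2 - w1) / (k2 - k1)
= (7.1222e+15 - 6.3359e+15) / (8.5066e+07 - 7.8978e+07)
= 7.8630e+14 / 6.0880e+06
= 1.2916e+08 m/s

1.2916e+08


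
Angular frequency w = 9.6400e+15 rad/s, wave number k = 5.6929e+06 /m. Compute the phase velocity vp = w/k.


vp = w / k
= 9.6400e+15 / 5.6929e+06
= 1.6933e+09 m/s

1.6933e+09


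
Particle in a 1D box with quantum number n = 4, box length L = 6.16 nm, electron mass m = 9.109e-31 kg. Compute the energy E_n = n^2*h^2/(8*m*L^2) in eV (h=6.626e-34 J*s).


E = n^2 * h^2 / (8 * m * L^2)
= 4^2 * (6.626e-34)^2 / (8 * 9.109e-31 * (6.16e-9)^2)
= 16 * 4.3904e-67 / (8 * 9.109e-31 * 3.7946e-17)
= 2.5404e-20 J
= 0.1586 eV

0.1586


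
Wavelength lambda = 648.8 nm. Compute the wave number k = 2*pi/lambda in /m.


k = 2 * pi / lambda
= 6.2832 / (648.8e-9)
= 6.2832 / 6.4880e-07
= 9.6843e+06 /m

9.6843e+06


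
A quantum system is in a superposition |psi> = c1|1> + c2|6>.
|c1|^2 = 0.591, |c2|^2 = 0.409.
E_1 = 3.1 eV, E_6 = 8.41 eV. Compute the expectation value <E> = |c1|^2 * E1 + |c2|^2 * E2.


<E> = |c1|^2 * E1 + |c2|^2 * E2
= 0.591 * 3.1 + 0.409 * 8.41
= 1.8321 + 3.4397
= 5.2718 eV

5.2718


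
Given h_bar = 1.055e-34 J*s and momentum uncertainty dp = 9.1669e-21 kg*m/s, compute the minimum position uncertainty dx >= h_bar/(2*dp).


dx = h_bar / (2 * dp)
= 1.055e-34 / (2 * 9.1669e-21)
= 1.055e-34 / 1.8334e-20
= 5.7544e-15 m

5.7544e-15


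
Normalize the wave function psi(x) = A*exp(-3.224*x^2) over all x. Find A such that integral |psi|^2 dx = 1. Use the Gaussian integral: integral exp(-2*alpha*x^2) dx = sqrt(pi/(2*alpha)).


integral |psi|^2 dx = A^2 * sqrt(pi/(2*alpha)) = 1
A^2 = sqrt(2*alpha/pi)
= sqrt(2 * 3.224 / pi)
= 1.432642
A = sqrt(1.432642)
= 1.1969

1.1969


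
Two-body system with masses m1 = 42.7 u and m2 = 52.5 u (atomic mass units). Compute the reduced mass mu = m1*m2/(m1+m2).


mu = m1 * m2 / (m1 + m2)
= 42.7 * 52.5 / (42.7 + 52.5)
= 2241.75 / 95.2
= 23.5478 u

23.5478


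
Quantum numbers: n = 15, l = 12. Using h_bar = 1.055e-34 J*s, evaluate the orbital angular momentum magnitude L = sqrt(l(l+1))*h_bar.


L = sqrt(l*(l+1)) * h_bar
= sqrt(12 * 13) * 1.055e-34
= sqrt(156) * 1.055e-34
= 12.49 * 1.055e-34
= 1.3177e-33 J*s

1.3177e-33


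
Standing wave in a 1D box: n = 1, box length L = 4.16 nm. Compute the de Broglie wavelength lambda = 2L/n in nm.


lambda = 2L / n
= 2 * 4.16 / 1
= 8.32 / 1
= 8.32 nm

8.32


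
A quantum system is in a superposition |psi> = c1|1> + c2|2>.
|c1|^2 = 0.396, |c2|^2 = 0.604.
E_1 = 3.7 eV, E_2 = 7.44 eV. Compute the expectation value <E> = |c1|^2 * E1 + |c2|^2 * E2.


<E> = |c1|^2 * E1 + |c2|^2 * E2
= 0.396 * 3.7 + 0.604 * 7.44
= 1.4652 + 4.4938
= 5.959 eV

5.959


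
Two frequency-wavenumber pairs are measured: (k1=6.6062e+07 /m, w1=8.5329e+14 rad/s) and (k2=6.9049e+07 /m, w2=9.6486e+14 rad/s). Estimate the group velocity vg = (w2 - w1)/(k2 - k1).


vg = (w2 - w1) / (k2 - k1)
= (9.6486e+14 - 8.5329e+14) / (6.9049e+07 - 6.6062e+07)
= 1.1157e+14 / 2.9870e+06
= 3.7352e+07 m/s

3.7352e+07


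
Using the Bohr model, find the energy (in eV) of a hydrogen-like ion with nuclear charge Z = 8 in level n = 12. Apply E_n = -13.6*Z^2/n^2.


E_n = -13.6 * Z^2 / n^2
= -13.6 * 8^2 / 12^2
= -13.6 * 64 / 144
= -6.0444 eV

-6.0444


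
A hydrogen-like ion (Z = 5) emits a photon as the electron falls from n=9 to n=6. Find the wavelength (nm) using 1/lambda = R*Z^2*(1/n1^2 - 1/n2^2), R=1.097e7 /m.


1/lambda = R * Z^2 * (1/n1^2 - 1/n2^2)
= 1.097e7 * 5^2 * (1/6^2 - 1/9^2)
= 1.097e7 * 25 * (0.027778 - 0.012346)
= 4.2323e+06 /m
lambda = 1 / 4.2323e+06
= 236.2808 nm

236.2808


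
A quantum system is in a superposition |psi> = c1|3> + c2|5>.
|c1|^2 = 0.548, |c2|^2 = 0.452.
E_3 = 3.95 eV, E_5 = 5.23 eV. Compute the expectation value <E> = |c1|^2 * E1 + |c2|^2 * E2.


<E> = |c1|^2 * E1 + |c2|^2 * E2
= 0.548 * 3.95 + 0.452 * 5.23
= 2.1646 + 2.364
= 4.5286 eV

4.5286


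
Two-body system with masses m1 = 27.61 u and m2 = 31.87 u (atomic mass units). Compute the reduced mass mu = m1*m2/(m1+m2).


mu = m1 * m2 / (m1 + m2)
= 27.61 * 31.87 / (27.61 + 31.87)
= 879.9307 / 59.48
= 14.7937 u

14.7937


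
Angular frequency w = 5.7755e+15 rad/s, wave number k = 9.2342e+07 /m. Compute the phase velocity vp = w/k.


vp = w / k
= 5.7755e+15 / 9.2342e+07
= 6.2545e+07 m/s

6.2545e+07


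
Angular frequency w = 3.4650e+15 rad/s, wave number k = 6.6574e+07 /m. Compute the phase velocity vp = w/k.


vp = w / k
= 3.4650e+15 / 6.6574e+07
= 5.2047e+07 m/s

5.2047e+07


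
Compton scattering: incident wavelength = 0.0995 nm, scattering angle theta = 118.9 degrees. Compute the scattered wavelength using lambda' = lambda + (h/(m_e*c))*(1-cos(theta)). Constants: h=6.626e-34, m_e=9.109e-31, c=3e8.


Compton wavelength: h/(m_e*c) = 2.4247e-12 m
d_lambda = 2.4247e-12 * (1 - cos(118.9 deg))
= 2.4247e-12 * 1.483282
= 3.5965e-12 m = 0.003597 nm
lambda' = 0.0995 + 0.003597
= 0.103097 nm

0.103097


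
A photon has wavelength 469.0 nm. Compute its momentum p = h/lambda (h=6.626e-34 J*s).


p = h / lambda
= 6.626e-34 / (469.0e-9)
= 6.626e-34 / 4.6900e-07
= 1.4128e-27 kg*m/s

1.4128e-27


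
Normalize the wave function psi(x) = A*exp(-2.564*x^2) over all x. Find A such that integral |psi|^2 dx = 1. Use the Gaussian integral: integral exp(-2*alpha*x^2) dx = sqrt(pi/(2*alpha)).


integral |psi|^2 dx = A^2 * sqrt(pi/(2*alpha)) = 1
A^2 = sqrt(2*alpha/pi)
= sqrt(2 * 2.564 / pi)
= 1.277612
A = sqrt(1.277612)
= 1.1303

1.1303


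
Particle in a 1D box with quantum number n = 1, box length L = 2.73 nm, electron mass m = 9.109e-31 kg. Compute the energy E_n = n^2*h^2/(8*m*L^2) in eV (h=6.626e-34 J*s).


E = n^2 * h^2 / (8 * m * L^2)
= 1^2 * (6.626e-34)^2 / (8 * 9.109e-31 * (2.73e-9)^2)
= 1 * 4.3904e-67 / (8 * 9.109e-31 * 7.4529e-18)
= 8.0838e-21 J
= 0.0505 eV

0.0505


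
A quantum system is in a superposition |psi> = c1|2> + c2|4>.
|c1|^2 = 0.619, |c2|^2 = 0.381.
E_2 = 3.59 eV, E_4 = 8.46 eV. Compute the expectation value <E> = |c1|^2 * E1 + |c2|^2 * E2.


<E> = |c1|^2 * E1 + |c2|^2 * E2
= 0.619 * 3.59 + 0.381 * 8.46
= 2.2222 + 3.2233
= 5.4455 eV

5.4455


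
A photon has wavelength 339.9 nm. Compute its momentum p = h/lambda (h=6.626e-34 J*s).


p = h / lambda
= 6.626e-34 / (339.9e-9)
= 6.626e-34 / 3.3990e-07
= 1.9494e-27 kg*m/s

1.9494e-27


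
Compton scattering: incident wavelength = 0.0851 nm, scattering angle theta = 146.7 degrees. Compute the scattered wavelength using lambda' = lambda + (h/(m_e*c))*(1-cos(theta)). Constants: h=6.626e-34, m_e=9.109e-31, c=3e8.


Compton wavelength: h/(m_e*c) = 2.4247e-12 m
d_lambda = 2.4247e-12 * (1 - cos(146.7 deg))
= 2.4247e-12 * 1.835807
= 4.4513e-12 m = 0.004451 nm
lambda' = 0.0851 + 0.004451
= 0.089551 nm

0.089551


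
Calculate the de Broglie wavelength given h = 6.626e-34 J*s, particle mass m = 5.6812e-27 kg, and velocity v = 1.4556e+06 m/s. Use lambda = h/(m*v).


lambda = h / (m * v)
= 6.626e-34 / (5.6812e-27 * 1.4556e+06)
= 6.626e-34 / 8.2696e-21
= 8.0125e-14 m

8.0125e-14


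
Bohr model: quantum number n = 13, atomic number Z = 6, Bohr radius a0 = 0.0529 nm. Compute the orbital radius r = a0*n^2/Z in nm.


r = a0 * n^2 / Z
= 0.0529 * 13^2 / 6
= 0.0529 * 169 / 6
= 1.49 nm

1.49


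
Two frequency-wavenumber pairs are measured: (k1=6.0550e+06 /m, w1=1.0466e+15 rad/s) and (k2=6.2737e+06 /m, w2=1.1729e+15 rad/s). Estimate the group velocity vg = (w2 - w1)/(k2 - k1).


vg = (w2 - w1) / (k2 - k1)
= (1.1729e+15 - 1.0466e+15) / (6.2737e+06 - 6.0550e+06)
= 1.2630e+14 / 2.1870e+05
= 5.7750e+08 m/s

5.7750e+08


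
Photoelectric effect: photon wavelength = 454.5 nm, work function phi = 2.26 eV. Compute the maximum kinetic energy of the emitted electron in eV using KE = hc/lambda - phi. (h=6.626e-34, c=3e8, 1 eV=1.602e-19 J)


E_photon = hc / lambda
= (6.626e-34)(3e8) / (454.5e-9)
= 4.3736e-19 J
= 2.7301 eV
KE = E_photon - phi
= 2.7301 - 2.26
= 0.4701 eV

0.4701


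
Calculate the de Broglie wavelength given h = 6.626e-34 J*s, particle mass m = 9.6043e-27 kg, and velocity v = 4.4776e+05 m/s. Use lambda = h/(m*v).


lambda = h / (m * v)
= 6.626e-34 / (9.6043e-27 * 4.4776e+05)
= 6.626e-34 / 4.3004e-21
= 1.5408e-13 m

1.5408e-13


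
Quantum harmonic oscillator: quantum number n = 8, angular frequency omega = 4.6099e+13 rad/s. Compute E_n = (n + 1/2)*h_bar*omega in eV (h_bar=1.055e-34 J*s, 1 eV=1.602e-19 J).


E = (n + 1/2) * h_bar * omega
= (8 + 0.5) * 1.055e-34 * 4.6099e+13
= 8.5 * 4.8634e-21
= 4.1339e-20 J
= 0.258 eV

0.258


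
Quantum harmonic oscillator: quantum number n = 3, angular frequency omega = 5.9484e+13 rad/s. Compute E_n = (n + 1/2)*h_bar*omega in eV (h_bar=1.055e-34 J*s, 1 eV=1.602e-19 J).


E = (n + 1/2) * h_bar * omega
= (3 + 0.5) * 1.055e-34 * 5.9484e+13
= 3.5 * 6.2756e-21
= 2.1964e-20 J
= 0.1371 eV

0.1371


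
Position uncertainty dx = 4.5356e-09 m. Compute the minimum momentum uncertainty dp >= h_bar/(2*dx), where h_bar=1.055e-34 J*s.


dp = h_bar / (2 * dx)
= 1.055e-34 / (2 * 4.5356e-09)
= 1.055e-34 / 9.0712e-09
= 1.1630e-26 kg*m/s

1.1630e-26


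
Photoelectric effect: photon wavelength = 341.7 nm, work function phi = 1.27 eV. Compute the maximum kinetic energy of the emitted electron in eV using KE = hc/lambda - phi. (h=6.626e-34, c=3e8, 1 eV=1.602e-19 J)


E_photon = hc / lambda
= (6.626e-34)(3e8) / (341.7e-9)
= 5.8174e-19 J
= 3.6313 eV
KE = E_photon - phi
= 3.6313 - 1.27
= 2.3613 eV

2.3613


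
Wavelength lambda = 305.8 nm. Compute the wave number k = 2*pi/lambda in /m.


k = 2 * pi / lambda
= 6.2832 / (305.8e-9)
= 6.2832 / 3.0580e-07
= 2.0547e+07 /m

2.0547e+07


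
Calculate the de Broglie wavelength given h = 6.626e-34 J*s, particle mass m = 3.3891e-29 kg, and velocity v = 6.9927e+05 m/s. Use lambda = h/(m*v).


lambda = h / (m * v)
= 6.626e-34 / (3.3891e-29 * 6.9927e+05)
= 6.626e-34 / 2.3699e-23
= 2.7959e-11 m

2.7959e-11


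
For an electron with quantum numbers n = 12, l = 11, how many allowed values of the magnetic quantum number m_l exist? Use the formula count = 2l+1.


m_l ranges from -l to +l in integer steps
So m_l goes from -11 to +11
Count = 2l + 1 = 2*11 + 1
= 23

23


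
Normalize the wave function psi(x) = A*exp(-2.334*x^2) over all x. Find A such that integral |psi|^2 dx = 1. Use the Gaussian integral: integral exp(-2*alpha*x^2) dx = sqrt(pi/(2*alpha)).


integral |psi|^2 dx = A^2 * sqrt(pi/(2*alpha)) = 1
A^2 = sqrt(2*alpha/pi)
= sqrt(2 * 2.334 / pi)
= 1.218963
A = sqrt(1.218963)
= 1.1041

1.1041


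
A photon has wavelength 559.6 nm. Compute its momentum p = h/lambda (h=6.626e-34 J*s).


p = h / lambda
= 6.626e-34 / (559.6e-9)
= 6.626e-34 / 5.5960e-07
= 1.1841e-27 kg*m/s

1.1841e-27


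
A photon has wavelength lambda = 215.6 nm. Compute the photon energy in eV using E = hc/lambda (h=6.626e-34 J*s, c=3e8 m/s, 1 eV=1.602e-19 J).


E = hc / lambda
= (6.626e-34)(3e8) / (215.6e-9)
= 1.9878e-25 / 2.1560e-07
= 9.2199e-19 J
Converting to eV: 9.2199e-19 / 1.602e-19
= 5.7552 eV

5.7552


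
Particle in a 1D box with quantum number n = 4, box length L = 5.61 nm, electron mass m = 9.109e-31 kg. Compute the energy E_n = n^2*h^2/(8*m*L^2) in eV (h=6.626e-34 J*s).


E = n^2 * h^2 / (8 * m * L^2)
= 4^2 * (6.626e-34)^2 / (8 * 9.109e-31 * (5.61e-9)^2)
= 16 * 4.3904e-67 / (8 * 9.109e-31 * 3.1472e-17)
= 3.0629e-20 J
= 0.1912 eV

0.1912


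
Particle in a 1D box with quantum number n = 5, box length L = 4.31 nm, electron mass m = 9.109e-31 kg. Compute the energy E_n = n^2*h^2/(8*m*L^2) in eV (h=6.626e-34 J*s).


E = n^2 * h^2 / (8 * m * L^2)
= 5^2 * (6.626e-34)^2 / (8 * 9.109e-31 * (4.31e-9)^2)
= 25 * 4.3904e-67 / (8 * 9.109e-31 * 1.8576e-17)
= 8.1083e-20 J
= 0.5061 eV

0.5061


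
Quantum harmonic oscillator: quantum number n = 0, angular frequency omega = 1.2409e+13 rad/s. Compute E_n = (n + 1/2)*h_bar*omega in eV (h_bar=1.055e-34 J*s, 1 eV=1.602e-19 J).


E = (n + 1/2) * h_bar * omega
= (0 + 0.5) * 1.055e-34 * 1.2409e+13
= 0.5 * 1.3091e-21
= 6.5457e-22 J
= 0.0041 eV

0.0041


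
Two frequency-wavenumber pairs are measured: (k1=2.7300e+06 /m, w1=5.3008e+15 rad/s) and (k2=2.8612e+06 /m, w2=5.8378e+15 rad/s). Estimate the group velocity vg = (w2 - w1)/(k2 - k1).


vg = (w2 - w1) / (k2 - k1)
= (5.8378e+15 - 5.3008e+15) / (2.8612e+06 - 2.7300e+06)
= 5.3700e+14 / 1.3120e+05
= 4.0930e+09 m/s

4.0930e+09


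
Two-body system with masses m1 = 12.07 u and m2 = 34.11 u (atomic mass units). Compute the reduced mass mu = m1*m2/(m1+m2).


mu = m1 * m2 / (m1 + m2)
= 12.07 * 34.11 / (12.07 + 34.11)
= 411.7077 / 46.18
= 8.9153 u

8.9153


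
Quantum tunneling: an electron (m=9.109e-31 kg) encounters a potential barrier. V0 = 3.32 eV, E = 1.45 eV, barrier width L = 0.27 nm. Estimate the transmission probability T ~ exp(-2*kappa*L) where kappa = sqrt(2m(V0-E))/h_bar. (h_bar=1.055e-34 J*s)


V0 - E = 1.87 eV = 2.9957e-19 J
kappa = sqrt(2 * m * (V0-E)) / h_bar
= sqrt(2 * 9.109e-31 * 2.9957e-19) / 1.055e-34
= 7.0024e+09 /m
2*kappa*L = 2 * 7.0024e+09 * 0.27e-9
= 3.7813
T = exp(-3.7813) = 2.279253e-02

2.279253e-02


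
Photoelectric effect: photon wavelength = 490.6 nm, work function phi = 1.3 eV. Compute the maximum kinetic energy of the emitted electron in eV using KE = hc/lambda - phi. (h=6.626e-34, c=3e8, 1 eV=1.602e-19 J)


E_photon = hc / lambda
= (6.626e-34)(3e8) / (490.6e-9)
= 4.0518e-19 J
= 2.5292 eV
KE = E_photon - phi
= 2.5292 - 1.3
= 1.2292 eV

1.2292


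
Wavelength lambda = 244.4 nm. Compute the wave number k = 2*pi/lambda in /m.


k = 2 * pi / lambda
= 6.2832 / (244.4e-9)
= 6.2832 / 2.4440e-07
= 2.5709e+07 /m

2.5709e+07


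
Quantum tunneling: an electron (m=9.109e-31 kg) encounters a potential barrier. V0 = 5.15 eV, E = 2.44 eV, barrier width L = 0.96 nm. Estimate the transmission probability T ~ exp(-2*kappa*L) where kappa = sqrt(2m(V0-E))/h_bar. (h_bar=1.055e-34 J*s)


V0 - E = 2.71 eV = 4.3414e-19 J
kappa = sqrt(2 * m * (V0-E)) / h_bar
= sqrt(2 * 9.109e-31 * 4.3414e-19) / 1.055e-34
= 8.4297e+09 /m
2*kappa*L = 2 * 8.4297e+09 * 0.96e-9
= 16.1851
T = exp(-16.1851) = 9.352040e-08

9.352040e-08


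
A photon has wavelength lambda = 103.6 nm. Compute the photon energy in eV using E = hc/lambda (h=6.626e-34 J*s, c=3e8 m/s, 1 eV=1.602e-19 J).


E = hc / lambda
= (6.626e-34)(3e8) / (103.6e-9)
= 1.9878e-25 / 1.0360e-07
= 1.9187e-18 J
Converting to eV: 1.9187e-18 / 1.602e-19
= 11.9771 eV

11.9771


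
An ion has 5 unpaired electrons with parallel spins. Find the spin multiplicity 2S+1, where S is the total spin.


Total spin S = N * (1/2) = 5 * 0.5 = 2.5
Spin multiplicity = 2S + 1
= 2 * 2.5 + 1
= 6

6


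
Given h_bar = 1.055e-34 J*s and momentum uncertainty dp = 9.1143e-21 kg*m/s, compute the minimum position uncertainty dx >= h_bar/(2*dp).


dx = h_bar / (2 * dp)
= 1.055e-34 / (2 * 9.1143e-21)
= 1.055e-34 / 1.8229e-20
= 5.7876e-15 m

5.7876e-15


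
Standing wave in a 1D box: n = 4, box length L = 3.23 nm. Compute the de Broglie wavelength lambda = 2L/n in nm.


lambda = 2L / n
= 2 * 3.23 / 4
= 6.46 / 4
= 1.615 nm

1.615


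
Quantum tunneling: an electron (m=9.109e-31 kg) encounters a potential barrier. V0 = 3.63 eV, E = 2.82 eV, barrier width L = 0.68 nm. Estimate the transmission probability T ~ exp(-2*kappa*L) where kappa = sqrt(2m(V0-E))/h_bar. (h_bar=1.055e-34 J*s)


V0 - E = 0.81 eV = 1.2976e-19 J
kappa = sqrt(2 * m * (V0-E)) / h_bar
= sqrt(2 * 9.109e-31 * 1.2976e-19) / 1.055e-34
= 4.6086e+09 /m
2*kappa*L = 2 * 4.6086e+09 * 0.68e-9
= 6.2677
T = exp(-6.2677) = 1.896521e-03

1.896521e-03


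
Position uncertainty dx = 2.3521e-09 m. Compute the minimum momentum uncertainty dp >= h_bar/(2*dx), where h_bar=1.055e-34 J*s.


dp = h_bar / (2 * dx)
= 1.055e-34 / (2 * 2.3521e-09)
= 1.055e-34 / 4.7042e-09
= 2.2427e-26 kg*m/s

2.2427e-26


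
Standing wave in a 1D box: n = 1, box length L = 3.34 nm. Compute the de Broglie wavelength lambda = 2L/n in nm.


lambda = 2L / n
= 2 * 3.34 / 1
= 6.68 / 1
= 6.68 nm

6.68


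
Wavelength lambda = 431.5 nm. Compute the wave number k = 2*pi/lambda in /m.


k = 2 * pi / lambda
= 6.2832 / (431.5e-9)
= 6.2832 / 4.3150e-07
= 1.4561e+07 /m

1.4561e+07


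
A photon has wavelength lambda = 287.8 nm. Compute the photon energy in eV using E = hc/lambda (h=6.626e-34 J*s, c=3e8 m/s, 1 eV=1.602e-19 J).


E = hc / lambda
= (6.626e-34)(3e8) / (287.8e-9)
= 1.9878e-25 / 2.8780e-07
= 6.9069e-19 J
Converting to eV: 6.9069e-19 / 1.602e-19
= 4.3114 eV

4.3114


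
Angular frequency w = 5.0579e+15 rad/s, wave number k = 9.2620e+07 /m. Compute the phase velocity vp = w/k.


vp = w / k
= 5.0579e+15 / 9.2620e+07
= 5.4609e+07 m/s

5.4609e+07


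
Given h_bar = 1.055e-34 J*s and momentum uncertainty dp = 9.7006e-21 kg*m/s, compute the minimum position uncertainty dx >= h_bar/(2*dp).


dx = h_bar / (2 * dp)
= 1.055e-34 / (2 * 9.7006e-21)
= 1.055e-34 / 1.9401e-20
= 5.4378e-15 m

5.4378e-15


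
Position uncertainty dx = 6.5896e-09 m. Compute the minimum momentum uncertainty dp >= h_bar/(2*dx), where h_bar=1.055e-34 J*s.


dp = h_bar / (2 * dx)
= 1.055e-34 / (2 * 6.5896e-09)
= 1.055e-34 / 1.3179e-08
= 8.0050e-27 kg*m/s

8.0050e-27


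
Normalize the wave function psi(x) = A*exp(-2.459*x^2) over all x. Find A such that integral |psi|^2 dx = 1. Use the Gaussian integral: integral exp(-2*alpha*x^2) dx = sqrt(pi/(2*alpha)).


integral |psi|^2 dx = A^2 * sqrt(pi/(2*alpha)) = 1
A^2 = sqrt(2*alpha/pi)
= sqrt(2 * 2.459 / pi)
= 1.251179
A = sqrt(1.251179)
= 1.1186

1.1186


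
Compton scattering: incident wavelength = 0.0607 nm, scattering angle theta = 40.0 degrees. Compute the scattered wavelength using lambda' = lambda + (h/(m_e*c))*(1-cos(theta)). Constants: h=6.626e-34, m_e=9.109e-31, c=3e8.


Compton wavelength: h/(m_e*c) = 2.4247e-12 m
d_lambda = 2.4247e-12 * (1 - cos(40.0 deg))
= 2.4247e-12 * 0.233956
= 5.6727e-13 m = 0.000567 nm
lambda' = 0.0607 + 0.000567
= 0.061267 nm

0.061267


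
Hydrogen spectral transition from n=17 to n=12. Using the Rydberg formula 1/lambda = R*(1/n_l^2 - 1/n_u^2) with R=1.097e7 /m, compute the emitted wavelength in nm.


1/lambda = R * (1/n_l^2 - 1/n_u^2)
= 1.097e7 * (1/12^2 - 1/17^2)
= 1.097e7 * (0.006944 - 0.00346)
= 1.097e7 * 0.003484
= 3.8222e+04 /m
lambda = 1 / 3.8222e+04 = 26162.8894 nm

26162.8894


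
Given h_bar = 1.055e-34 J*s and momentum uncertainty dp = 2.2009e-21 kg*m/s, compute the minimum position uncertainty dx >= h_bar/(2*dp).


dx = h_bar / (2 * dp)
= 1.055e-34 / (2 * 2.2009e-21)
= 1.055e-34 / 4.4018e-21
= 2.3967e-14 m

2.3967e-14


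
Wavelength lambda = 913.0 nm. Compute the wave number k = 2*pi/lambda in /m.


k = 2 * pi / lambda
= 6.2832 / (913.0e-9)
= 6.2832 / 9.1300e-07
= 6.8819e+06 /m

6.8819e+06


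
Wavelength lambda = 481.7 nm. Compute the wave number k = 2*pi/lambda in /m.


k = 2 * pi / lambda
= 6.2832 / (481.7e-9)
= 6.2832 / 4.8170e-07
= 1.3044e+07 /m

1.3044e+07


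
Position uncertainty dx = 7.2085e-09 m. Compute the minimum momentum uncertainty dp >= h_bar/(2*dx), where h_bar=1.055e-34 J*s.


dp = h_bar / (2 * dx)
= 1.055e-34 / (2 * 7.2085e-09)
= 1.055e-34 / 1.4417e-08
= 7.3177e-27 kg*m/s

7.3177e-27


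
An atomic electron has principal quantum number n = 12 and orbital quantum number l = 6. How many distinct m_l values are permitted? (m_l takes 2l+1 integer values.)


m_l ranges from -l to +l in integer steps
So m_l goes from -6 to +6
Count = 2l + 1 = 2*6 + 1
= 13

13


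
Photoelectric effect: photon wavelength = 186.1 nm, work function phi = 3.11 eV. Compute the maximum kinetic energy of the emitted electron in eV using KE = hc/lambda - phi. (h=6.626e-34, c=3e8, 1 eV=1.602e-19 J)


E_photon = hc / lambda
= (6.626e-34)(3e8) / (186.1e-9)
= 1.0681e-18 J
= 6.6675 eV
KE = E_photon - phi
= 6.6675 - 3.11
= 3.5575 eV

3.5575


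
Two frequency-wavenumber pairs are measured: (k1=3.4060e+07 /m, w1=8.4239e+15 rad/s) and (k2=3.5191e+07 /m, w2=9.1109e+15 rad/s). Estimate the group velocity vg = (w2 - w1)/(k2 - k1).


vg = (w2 - w1) / (k2 - k1)
= (9.1109e+15 - 8.4239e+15) / (3.5191e+07 - 3.4060e+07)
= 6.8700e+14 / 1.1310e+06
= 6.0743e+08 m/s

6.0743e+08


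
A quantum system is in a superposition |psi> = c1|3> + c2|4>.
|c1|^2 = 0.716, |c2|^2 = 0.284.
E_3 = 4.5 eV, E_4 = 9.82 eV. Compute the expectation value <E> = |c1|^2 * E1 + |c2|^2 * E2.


<E> = |c1|^2 * E1 + |c2|^2 * E2
= 0.716 * 4.5 + 0.284 * 9.82
= 3.222 + 2.7889
= 6.0109 eV

6.0109


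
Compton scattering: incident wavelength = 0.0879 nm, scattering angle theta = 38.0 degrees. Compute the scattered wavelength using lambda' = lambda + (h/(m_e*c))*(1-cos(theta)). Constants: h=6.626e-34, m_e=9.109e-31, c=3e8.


Compton wavelength: h/(m_e*c) = 2.4247e-12 m
d_lambda = 2.4247e-12 * (1 - cos(38.0 deg))
= 2.4247e-12 * 0.211989
= 5.1401e-13 m = 0.000514 nm
lambda' = 0.0879 + 0.000514
= 0.088414 nm

0.088414


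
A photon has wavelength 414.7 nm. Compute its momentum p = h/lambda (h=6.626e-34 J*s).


p = h / lambda
= 6.626e-34 / (414.7e-9)
= 6.626e-34 / 4.1470e-07
= 1.5978e-27 kg*m/s

1.5978e-27


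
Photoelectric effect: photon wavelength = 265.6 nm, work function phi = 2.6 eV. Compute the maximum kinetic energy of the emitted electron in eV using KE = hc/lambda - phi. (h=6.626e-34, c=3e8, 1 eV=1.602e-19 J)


E_photon = hc / lambda
= (6.626e-34)(3e8) / (265.6e-9)
= 7.4842e-19 J
= 4.6718 eV
KE = E_photon - phi
= 4.6718 - 2.6
= 2.0718 eV

2.0718


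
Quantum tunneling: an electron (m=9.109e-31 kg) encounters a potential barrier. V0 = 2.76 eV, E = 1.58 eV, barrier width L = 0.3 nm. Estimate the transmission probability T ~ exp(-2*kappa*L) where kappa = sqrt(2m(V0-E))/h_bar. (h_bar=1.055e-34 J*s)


V0 - E = 1.18 eV = 1.8904e-19 J
kappa = sqrt(2 * m * (V0-E)) / h_bar
= sqrt(2 * 9.109e-31 * 1.8904e-19) / 1.055e-34
= 5.5625e+09 /m
2*kappa*L = 2 * 5.5625e+09 * 0.3e-9
= 3.3375
T = exp(-3.3375) = 3.552563e-02

3.552563e-02


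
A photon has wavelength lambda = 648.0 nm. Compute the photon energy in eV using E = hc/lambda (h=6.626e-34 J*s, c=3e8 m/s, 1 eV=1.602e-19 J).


E = hc / lambda
= (6.626e-34)(3e8) / (648.0e-9)
= 1.9878e-25 / 6.4800e-07
= 3.0676e-19 J
Converting to eV: 3.0676e-19 / 1.602e-19
= 1.9149 eV

1.9149


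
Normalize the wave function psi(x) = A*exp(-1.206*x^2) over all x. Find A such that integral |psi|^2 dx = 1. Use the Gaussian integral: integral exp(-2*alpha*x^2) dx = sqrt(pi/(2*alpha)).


integral |psi|^2 dx = A^2 * sqrt(pi/(2*alpha)) = 1
A^2 = sqrt(2*alpha/pi)
= sqrt(2 * 1.206 / pi)
= 0.876221
A = sqrt(0.876221)
= 0.9361

0.9361


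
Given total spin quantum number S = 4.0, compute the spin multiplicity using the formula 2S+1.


Spin multiplicity = 2S + 1
= 2 * 4.0 + 1
= 8.0 + 1
= 9

9


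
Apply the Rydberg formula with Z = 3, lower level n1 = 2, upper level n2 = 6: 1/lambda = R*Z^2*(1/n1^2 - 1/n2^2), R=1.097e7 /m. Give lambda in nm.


1/lambda = R * Z^2 * (1/n1^2 - 1/n2^2)
= 1.097e7 * 3^2 * (1/2^2 - 1/6^2)
= 1.097e7 * 9 * (0.25 - 0.027778)
= 2.1940e+07 /m
lambda = 1 / 2.1940e+07
= 45.5789 nm

45.5789


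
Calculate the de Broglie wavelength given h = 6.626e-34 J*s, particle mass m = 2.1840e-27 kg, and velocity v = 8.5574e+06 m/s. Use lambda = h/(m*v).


lambda = h / (m * v)
= 6.626e-34 / (2.1840e-27 * 8.5574e+06)
= 6.626e-34 / 1.8689e-20
= 3.5453e-14 m

3.5453e-14


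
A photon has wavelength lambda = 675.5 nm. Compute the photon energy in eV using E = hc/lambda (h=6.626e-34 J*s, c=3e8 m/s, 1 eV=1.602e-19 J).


E = hc / lambda
= (6.626e-34)(3e8) / (675.5e-9)
= 1.9878e-25 / 6.7550e-07
= 2.9427e-19 J
Converting to eV: 2.9427e-19 / 1.602e-19
= 1.8369 eV

1.8369


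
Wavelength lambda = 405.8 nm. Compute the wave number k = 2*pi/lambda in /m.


k = 2 * pi / lambda
= 6.2832 / (405.8e-9)
= 6.2832 / 4.0580e-07
= 1.5483e+07 /m

1.5483e+07


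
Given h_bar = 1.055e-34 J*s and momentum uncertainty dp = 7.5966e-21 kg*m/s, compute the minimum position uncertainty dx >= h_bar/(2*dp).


dx = h_bar / (2 * dp)
= 1.055e-34 / (2 * 7.5966e-21)
= 1.055e-34 / 1.5193e-20
= 6.9439e-15 m

6.9439e-15


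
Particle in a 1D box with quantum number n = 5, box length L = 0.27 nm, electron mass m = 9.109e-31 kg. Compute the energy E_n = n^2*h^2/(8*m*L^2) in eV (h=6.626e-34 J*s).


E = n^2 * h^2 / (8 * m * L^2)
= 5^2 * (6.626e-34)^2 / (8 * 9.109e-31 * (0.27e-9)^2)
= 25 * 4.3904e-67 / (8 * 9.109e-31 * 7.2900e-20)
= 2.0661e-17 J
= 128.971 eV

128.971


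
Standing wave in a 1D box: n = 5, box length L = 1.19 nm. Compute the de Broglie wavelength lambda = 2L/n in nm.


lambda = 2L / n
= 2 * 1.19 / 5
= 2.38 / 5
= 0.476 nm

0.476


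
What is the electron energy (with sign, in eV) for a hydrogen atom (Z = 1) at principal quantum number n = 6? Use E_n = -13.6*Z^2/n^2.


E_n = -13.6 * Z^2 / n^2
= -13.6 * 1^2 / 6^2
= -13.6 * 1 / 36
= -0.3778 eV

-0.3778


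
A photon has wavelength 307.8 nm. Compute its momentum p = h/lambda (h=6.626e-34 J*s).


p = h / lambda
= 6.626e-34 / (307.8e-9)
= 6.626e-34 / 3.0780e-07
= 2.1527e-27 kg*m/s

2.1527e-27


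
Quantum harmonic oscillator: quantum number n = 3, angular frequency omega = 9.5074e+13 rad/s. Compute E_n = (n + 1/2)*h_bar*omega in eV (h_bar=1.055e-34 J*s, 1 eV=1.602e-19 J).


E = (n + 1/2) * h_bar * omega
= (3 + 0.5) * 1.055e-34 * 9.5074e+13
= 3.5 * 1.0030e-20
= 3.5106e-20 J
= 0.2191 eV

0.2191


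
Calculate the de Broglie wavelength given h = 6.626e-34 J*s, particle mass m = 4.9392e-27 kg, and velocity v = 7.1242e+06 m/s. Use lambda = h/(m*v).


lambda = h / (m * v)
= 6.626e-34 / (4.9392e-27 * 7.1242e+06)
= 6.626e-34 / 3.5188e-20
= 1.8830e-14 m

1.8830e-14


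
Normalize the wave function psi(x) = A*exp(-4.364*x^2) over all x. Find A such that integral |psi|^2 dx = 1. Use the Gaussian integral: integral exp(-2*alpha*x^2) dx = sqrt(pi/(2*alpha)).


integral |psi|^2 dx = A^2 * sqrt(pi/(2*alpha)) = 1
A^2 = sqrt(2*alpha/pi)
= sqrt(2 * 4.364 / pi)
= 1.666796
A = sqrt(1.666796)
= 1.291

1.291


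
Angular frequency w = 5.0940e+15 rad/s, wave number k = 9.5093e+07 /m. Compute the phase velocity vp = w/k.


vp = w / k
= 5.0940e+15 / 9.5093e+07
= 5.3569e+07 m/s

5.3569e+07


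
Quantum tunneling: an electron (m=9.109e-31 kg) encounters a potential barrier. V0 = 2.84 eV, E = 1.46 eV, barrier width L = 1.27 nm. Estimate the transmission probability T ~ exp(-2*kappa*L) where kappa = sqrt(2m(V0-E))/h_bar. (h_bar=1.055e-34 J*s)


V0 - E = 1.38 eV = 2.2108e-19 J
kappa = sqrt(2 * m * (V0-E)) / h_bar
= sqrt(2 * 9.109e-31 * 2.2108e-19) / 1.055e-34
= 6.0155e+09 /m
2*kappa*L = 2 * 6.0155e+09 * 1.27e-9
= 15.2793
T = exp(-15.2793) = 2.313665e-07

2.313665e-07


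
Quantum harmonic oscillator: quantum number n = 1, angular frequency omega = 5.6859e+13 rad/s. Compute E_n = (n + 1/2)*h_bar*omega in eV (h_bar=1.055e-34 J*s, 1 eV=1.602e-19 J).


E = (n + 1/2) * h_bar * omega
= (1 + 0.5) * 1.055e-34 * 5.6859e+13
= 1.5 * 5.9986e-21
= 8.9979e-21 J
= 0.0562 eV

0.0562


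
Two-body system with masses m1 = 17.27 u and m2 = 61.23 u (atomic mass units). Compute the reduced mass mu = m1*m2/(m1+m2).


mu = m1 * m2 / (m1 + m2)
= 17.27 * 61.23 / (17.27 + 61.23)
= 1057.4421 / 78.5
= 13.4706 u

13.4706


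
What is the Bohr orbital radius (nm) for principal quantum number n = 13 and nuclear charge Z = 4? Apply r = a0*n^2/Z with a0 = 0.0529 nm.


r = a0 * n^2 / Z
= 0.0529 * 13^2 / 4
= 0.0529 * 169 / 4
= 2.235 nm

2.235


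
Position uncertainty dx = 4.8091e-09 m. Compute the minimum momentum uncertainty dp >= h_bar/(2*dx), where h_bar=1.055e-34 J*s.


dp = h_bar / (2 * dx)
= 1.055e-34 / (2 * 4.8091e-09)
= 1.055e-34 / 9.6182e-09
= 1.0969e-26 kg*m/s

1.0969e-26


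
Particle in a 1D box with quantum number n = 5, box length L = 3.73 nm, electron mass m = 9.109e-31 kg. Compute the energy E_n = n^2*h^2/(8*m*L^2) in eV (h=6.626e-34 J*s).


E = n^2 * h^2 / (8 * m * L^2)
= 5^2 * (6.626e-34)^2 / (8 * 9.109e-31 * (3.73e-9)^2)
= 25 * 4.3904e-67 / (8 * 9.109e-31 * 1.3913e-17)
= 1.0826e-19 J
= 0.6758 eV

0.6758


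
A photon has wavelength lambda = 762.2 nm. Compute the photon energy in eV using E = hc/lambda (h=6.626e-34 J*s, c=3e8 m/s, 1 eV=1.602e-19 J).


E = hc / lambda
= (6.626e-34)(3e8) / (762.2e-9)
= 1.9878e-25 / 7.6220e-07
= 2.6080e-19 J
Converting to eV: 2.6080e-19 / 1.602e-19
= 1.628 eV

1.628


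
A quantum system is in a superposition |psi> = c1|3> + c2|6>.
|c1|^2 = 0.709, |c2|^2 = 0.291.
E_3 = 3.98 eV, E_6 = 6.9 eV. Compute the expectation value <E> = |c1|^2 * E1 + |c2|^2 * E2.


<E> = |c1|^2 * E1 + |c2|^2 * E2
= 0.709 * 3.98 + 0.291 * 6.9
= 2.8218 + 2.0079
= 4.8297 eV

4.8297


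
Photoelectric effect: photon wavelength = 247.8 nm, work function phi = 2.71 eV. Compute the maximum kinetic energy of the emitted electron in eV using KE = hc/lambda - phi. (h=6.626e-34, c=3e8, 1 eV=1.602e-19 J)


E_photon = hc / lambda
= (6.626e-34)(3e8) / (247.8e-9)
= 8.0218e-19 J
= 5.0074 eV
KE = E_photon - phi
= 5.0074 - 2.71
= 2.2974 eV

2.2974


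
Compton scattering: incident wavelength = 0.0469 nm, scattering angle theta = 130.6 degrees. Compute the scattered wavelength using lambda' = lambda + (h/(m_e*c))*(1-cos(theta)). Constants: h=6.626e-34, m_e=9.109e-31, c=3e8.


Compton wavelength: h/(m_e*c) = 2.4247e-12 m
d_lambda = 2.4247e-12 * (1 - cos(130.6 deg))
= 2.4247e-12 * 1.650774
= 4.0026e-12 m = 0.004003 nm
lambda' = 0.0469 + 0.004003
= 0.050903 nm

0.050903


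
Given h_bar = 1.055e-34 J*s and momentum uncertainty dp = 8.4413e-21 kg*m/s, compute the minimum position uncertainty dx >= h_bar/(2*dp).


dx = h_bar / (2 * dp)
= 1.055e-34 / (2 * 8.4413e-21)
= 1.055e-34 / 1.6883e-20
= 6.2490e-15 m

6.2490e-15


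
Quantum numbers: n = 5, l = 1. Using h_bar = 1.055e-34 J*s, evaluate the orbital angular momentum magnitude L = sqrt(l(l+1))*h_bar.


L = sqrt(l*(l+1)) * h_bar
= sqrt(1 * 2) * 1.055e-34
= sqrt(2) * 1.055e-34
= 1.4142 * 1.055e-34
= 1.4920e-34 J*s

1.4920e-34


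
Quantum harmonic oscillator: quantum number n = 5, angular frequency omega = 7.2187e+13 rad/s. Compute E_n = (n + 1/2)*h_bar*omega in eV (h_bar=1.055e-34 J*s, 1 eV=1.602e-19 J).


E = (n + 1/2) * h_bar * omega
= (5 + 0.5) * 1.055e-34 * 7.2187e+13
= 5.5 * 7.6157e-21
= 4.1887e-20 J
= 0.2615 eV

0.2615


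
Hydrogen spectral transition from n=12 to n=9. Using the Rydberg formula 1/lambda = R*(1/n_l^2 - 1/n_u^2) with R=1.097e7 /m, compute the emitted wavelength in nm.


1/lambda = R * (1/n_l^2 - 1/n_u^2)
= 1.097e7 * (1/9^2 - 1/12^2)
= 1.097e7 * (0.012346 - 0.006944)
= 1.097e7 * 0.005401
= 5.9252e+04 /m
lambda = 1 / 5.9252e+04 = 16877.1976 nm

16877.1976


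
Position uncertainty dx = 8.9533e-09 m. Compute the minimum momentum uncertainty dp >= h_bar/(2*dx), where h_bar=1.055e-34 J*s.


dp = h_bar / (2 * dx)
= 1.055e-34 / (2 * 8.9533e-09)
= 1.055e-34 / 1.7907e-08
= 5.8917e-27 kg*m/s

5.8917e-27


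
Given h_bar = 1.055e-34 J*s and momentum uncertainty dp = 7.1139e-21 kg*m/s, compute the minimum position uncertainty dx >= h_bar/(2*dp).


dx = h_bar / (2 * dp)
= 1.055e-34 / (2 * 7.1139e-21)
= 1.055e-34 / 1.4228e-20
= 7.4151e-15 m

7.4151e-15


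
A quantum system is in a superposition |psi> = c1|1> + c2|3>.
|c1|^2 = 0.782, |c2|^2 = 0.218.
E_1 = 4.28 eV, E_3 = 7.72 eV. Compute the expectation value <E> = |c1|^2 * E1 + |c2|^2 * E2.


<E> = |c1|^2 * E1 + |c2|^2 * E2
= 0.782 * 4.28 + 0.218 * 7.72
= 3.347 + 1.683
= 5.0299 eV

5.0299


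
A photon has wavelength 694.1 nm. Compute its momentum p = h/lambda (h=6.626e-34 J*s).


p = h / lambda
= 6.626e-34 / (694.1e-9)
= 6.626e-34 / 6.9410e-07
= 9.5462e-28 kg*m/s

9.5462e-28


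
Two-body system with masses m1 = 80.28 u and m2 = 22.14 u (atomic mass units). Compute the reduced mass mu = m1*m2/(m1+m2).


mu = m1 * m2 / (m1 + m2)
= 80.28 * 22.14 / (80.28 + 22.14)
= 1777.3992 / 102.42
= 17.354 u

17.354


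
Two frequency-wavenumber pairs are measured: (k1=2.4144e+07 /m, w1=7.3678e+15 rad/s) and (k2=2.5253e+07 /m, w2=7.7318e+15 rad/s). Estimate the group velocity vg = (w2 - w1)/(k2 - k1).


vg = (w2 - w1) / (k2 - k1)
= (7.7318e+15 - 7.3678e+15) / (2.5253e+07 - 2.4144e+07)
= 3.6400e+14 / 1.1090e+06
= 3.2822e+08 m/s

3.2822e+08


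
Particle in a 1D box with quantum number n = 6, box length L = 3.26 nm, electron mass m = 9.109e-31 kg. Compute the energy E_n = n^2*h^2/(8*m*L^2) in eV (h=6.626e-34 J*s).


E = n^2 * h^2 / (8 * m * L^2)
= 6^2 * (6.626e-34)^2 / (8 * 9.109e-31 * (3.26e-9)^2)
= 36 * 4.3904e-67 / (8 * 9.109e-31 * 1.0628e-17)
= 2.0408e-19 J
= 1.2739 eV

1.2739


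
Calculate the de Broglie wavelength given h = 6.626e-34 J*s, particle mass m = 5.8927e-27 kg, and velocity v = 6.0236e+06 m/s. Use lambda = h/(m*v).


lambda = h / (m * v)
= 6.626e-34 / (5.8927e-27 * 6.0236e+06)
= 6.626e-34 / 3.5495e-20
= 1.8667e-14 m

1.8667e-14


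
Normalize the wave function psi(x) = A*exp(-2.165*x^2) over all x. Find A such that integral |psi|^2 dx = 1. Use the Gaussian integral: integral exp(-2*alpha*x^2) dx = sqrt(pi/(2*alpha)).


integral |psi|^2 dx = A^2 * sqrt(pi/(2*alpha)) = 1
A^2 = sqrt(2*alpha/pi)
= sqrt(2 * 2.165 / pi)
= 1.174002
A = sqrt(1.174002)
= 1.0835

1.0835


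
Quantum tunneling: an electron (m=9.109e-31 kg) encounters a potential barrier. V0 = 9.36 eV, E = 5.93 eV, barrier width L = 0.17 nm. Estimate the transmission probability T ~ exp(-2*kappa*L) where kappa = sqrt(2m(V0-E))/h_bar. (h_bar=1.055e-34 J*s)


V0 - E = 3.43 eV = 5.4949e-19 J
kappa = sqrt(2 * m * (V0-E)) / h_bar
= sqrt(2 * 9.109e-31 * 5.4949e-19) / 1.055e-34
= 9.4837e+09 /m
2*kappa*L = 2 * 9.4837e+09 * 0.17e-9
= 3.2244
T = exp(-3.2244) = 3.977781e-02

3.977781e-02


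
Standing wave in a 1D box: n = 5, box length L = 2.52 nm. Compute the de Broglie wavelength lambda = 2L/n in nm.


lambda = 2L / n
= 2 * 2.52 / 5
= 5.04 / 5
= 1.008 nm

1.008


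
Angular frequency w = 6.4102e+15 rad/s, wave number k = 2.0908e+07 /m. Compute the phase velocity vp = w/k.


vp = w / k
= 6.4102e+15 / 2.0908e+07
= 3.0659e+08 m/s

3.0659e+08


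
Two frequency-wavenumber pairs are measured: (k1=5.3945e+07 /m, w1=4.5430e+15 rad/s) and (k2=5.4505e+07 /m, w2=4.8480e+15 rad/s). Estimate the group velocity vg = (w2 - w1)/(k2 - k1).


vg = (w2 - w1) / (k2 - k1)
= (4.8480e+15 - 4.5430e+15) / (5.4505e+07 - 5.3945e+07)
= 3.0500e+14 / 5.6000e+05
= 5.4464e+08 m/s

5.4464e+08


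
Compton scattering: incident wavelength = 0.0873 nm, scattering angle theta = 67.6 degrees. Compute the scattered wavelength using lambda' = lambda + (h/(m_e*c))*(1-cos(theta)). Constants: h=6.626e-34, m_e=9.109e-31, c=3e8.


Compton wavelength: h/(m_e*c) = 2.4247e-12 m
d_lambda = 2.4247e-12 * (1 - cos(67.6 deg))
= 2.4247e-12 * 0.61893
= 1.5007e-12 m = 0.001501 nm
lambda' = 0.0873 + 0.001501
= 0.088801 nm

0.088801


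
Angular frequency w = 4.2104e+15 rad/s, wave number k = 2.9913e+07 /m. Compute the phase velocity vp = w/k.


vp = w / k
= 4.2104e+15 / 2.9913e+07
= 1.4075e+08 m/s

1.4075e+08


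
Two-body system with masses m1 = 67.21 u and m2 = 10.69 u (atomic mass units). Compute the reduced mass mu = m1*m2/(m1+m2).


mu = m1 * m2 / (m1 + m2)
= 67.21 * 10.69 / (67.21 + 10.69)
= 718.4749 / 77.9
= 9.223 u

9.223


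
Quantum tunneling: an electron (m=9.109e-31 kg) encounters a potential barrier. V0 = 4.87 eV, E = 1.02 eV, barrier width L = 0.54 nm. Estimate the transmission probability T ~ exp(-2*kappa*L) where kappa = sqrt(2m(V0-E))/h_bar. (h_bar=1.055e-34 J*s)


V0 - E = 3.85 eV = 6.1677e-19 J
kappa = sqrt(2 * m * (V0-E)) / h_bar
= sqrt(2 * 9.109e-31 * 6.1677e-19) / 1.055e-34
= 1.0048e+10 /m
2*kappa*L = 2 * 1.0048e+10 * 0.54e-9
= 10.8513
T = exp(-10.8513) = 1.937867e-05

1.937867e-05


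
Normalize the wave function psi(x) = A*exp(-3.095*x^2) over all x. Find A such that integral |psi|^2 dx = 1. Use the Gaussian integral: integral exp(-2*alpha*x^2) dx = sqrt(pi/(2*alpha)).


integral |psi|^2 dx = A^2 * sqrt(pi/(2*alpha)) = 1
A^2 = sqrt(2*alpha/pi)
= sqrt(2 * 3.095 / pi)
= 1.403687
A = sqrt(1.403687)
= 1.1848

1.1848


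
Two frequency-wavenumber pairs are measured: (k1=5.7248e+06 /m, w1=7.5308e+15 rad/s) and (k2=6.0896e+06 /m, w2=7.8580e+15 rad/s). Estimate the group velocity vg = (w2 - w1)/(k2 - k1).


vg = (w2 - w1) / (k2 - k1)
= (7.8580e+15 - 7.5308e+15) / (6.0896e+06 - 5.7248e+06)
= 3.2720e+14 / 3.6480e+05
= 8.9693e+08 m/s

8.9693e+08


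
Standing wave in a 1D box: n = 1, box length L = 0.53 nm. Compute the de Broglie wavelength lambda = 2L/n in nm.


lambda = 2L / n
= 2 * 0.53 / 1
= 1.06 / 1
= 1.06 nm

1.06


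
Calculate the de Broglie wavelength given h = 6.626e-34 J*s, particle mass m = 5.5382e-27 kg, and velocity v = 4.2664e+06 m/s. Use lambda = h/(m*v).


lambda = h / (m * v)
= 6.626e-34 / (5.5382e-27 * 4.2664e+06)
= 6.626e-34 / 2.3628e-20
= 2.8043e-14 m

2.8043e-14
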